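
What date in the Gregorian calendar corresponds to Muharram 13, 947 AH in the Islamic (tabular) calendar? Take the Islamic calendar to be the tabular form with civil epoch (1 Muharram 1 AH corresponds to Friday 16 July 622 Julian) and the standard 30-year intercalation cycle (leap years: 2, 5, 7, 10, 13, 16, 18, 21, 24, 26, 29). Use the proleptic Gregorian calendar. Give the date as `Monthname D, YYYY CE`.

Julian Day Number of the source date = 2283683.
Converting JDN 2283683 to the Gregorian calendar gives 30 May 1540 CE.

May 30, 1540 CE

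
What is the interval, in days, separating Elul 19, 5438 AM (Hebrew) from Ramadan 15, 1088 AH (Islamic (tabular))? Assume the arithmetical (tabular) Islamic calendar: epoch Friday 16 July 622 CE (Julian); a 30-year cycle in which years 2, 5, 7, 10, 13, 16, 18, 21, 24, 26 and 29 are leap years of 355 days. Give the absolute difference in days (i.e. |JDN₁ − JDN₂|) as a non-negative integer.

First date → JDN 2334186; second date → JDN 2333887.
The interval is |2334186 − 2333887| = 299 days.

299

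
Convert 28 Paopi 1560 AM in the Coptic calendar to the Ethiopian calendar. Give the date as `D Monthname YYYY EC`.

28 Tikimt 1836 EC

The source date corresponds to 7 November 1843 in the Gregorian calendar (JDN 2394512).
That day falls on 28 Tikimt 1836 EC in the Ethiopian calendar.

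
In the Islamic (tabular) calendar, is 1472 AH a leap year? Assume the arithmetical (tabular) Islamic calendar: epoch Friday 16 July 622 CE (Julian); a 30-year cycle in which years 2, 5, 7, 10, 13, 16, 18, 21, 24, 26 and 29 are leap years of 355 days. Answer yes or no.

yes

Year 1472 AH is year 2 of its 30-year cycle; leap positions are 2, 5, 7, 10, 13, 16, 18, 21, 24, 26, 29, so it is a leap year (355 days).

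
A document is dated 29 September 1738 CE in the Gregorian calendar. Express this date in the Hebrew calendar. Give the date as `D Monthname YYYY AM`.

Julian Day Number of the source date = 2356123.
Converting JDN 2356123 to the Hebrew calendar gives 15 Tishrei 5499 AM.

15 Tishrei 5499 AM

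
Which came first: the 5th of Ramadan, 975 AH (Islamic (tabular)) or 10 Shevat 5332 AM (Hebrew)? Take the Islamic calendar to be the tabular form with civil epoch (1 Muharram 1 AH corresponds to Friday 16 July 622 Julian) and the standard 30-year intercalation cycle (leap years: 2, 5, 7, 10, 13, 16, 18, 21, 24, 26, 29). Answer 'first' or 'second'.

first

Converting both to JDN: 2293833 vs 2295255; the smaller is the first.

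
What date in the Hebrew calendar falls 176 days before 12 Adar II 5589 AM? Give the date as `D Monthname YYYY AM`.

The starting date is JDN 2389164; 2389164 − 176 = 2388988.
JDN 2388988 corresponds to 14 Tishrei 5589 AM.

14 Tishrei 5589 AM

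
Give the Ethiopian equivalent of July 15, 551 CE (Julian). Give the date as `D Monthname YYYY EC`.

21 Hamle 543 EC

Julian Day Number of the source date = 1922506.
Converting JDN 1922506 to the Ethiopian calendar gives 21 Hamle 543 EC.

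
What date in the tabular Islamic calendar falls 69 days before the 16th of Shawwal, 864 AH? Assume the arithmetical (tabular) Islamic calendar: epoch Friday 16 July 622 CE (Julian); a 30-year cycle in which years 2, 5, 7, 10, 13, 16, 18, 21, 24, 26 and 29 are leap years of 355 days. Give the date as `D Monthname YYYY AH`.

6 Sha'ban 864 AH

Counting 69 days back from JDN 2254539 reaches JDN 2254470, which is 6 Sha'ban 864 AH.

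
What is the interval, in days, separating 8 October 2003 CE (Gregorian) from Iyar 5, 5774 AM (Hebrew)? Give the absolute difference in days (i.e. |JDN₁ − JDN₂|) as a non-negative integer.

3862

First date → JDN 2452921; second date → JDN 2456783.
The interval is |2452921 − 2456783| = 3862 days.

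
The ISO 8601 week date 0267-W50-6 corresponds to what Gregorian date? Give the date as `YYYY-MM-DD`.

0267-12-14

ISO week 1 of 267 is the week containing the first Thursday of 267.
Week 50, day 6 (Saturday) lands on 0267-12-14.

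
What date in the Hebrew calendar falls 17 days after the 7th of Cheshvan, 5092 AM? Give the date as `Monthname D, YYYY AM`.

JDN of the 7th of Cheshvan, 5092 AM = 2207487.
2207487 + 17 = 2207504.
JDN 2207504 in the Hebrew calendar is Cheshvan 24, 5092 AM.

Cheshvan 24, 5092 AM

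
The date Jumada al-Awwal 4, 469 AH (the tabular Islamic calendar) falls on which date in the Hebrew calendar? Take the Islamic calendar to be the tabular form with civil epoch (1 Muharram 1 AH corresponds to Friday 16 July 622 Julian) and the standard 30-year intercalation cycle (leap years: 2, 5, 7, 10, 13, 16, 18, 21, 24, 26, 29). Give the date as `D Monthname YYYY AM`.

5 Tevet 4837 AM

Both dates share Julian Day Number 2114405; in the Hebrew calendar that is 5 Tevet 4837 AM.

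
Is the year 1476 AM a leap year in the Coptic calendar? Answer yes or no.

1476 mod 4 = 0; in the Coptic calendar a year is leap when year mod 4 = 3, so it is a common year.

no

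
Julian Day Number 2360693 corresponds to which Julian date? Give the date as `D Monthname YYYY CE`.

24 March 1751 CE

The Gregorian equivalent of JDN 2360693 is 4 April 1751.
In the Julian calendar that day is 24 March 1751 CE.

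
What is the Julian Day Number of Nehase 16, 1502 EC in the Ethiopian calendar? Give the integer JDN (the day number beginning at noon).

2272806

In the proleptic Gregorian calendar the same day is 19 August 1510.
JDN 2400001 is 17 November 1858 CE (Gregorian), MJD 0; the target day is −127195 days from there, so JDN = 2272806.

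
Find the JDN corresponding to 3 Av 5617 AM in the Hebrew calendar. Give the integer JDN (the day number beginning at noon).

2399520

In the Gregorian calendar the same day is 24 July 1857.
JDN 2400001 is 17 November 1858 CE (Gregorian), MJD 0; the target day is −481 days from there, so JDN = 2399520.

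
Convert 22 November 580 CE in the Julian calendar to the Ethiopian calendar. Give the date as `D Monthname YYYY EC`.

26 Hidar 573 EC

The source date corresponds to 24 November 580 in the proleptic Gregorian calendar (JDN 1933229).
That day falls on 26 Hidar 573 EC in the Ethiopian calendar.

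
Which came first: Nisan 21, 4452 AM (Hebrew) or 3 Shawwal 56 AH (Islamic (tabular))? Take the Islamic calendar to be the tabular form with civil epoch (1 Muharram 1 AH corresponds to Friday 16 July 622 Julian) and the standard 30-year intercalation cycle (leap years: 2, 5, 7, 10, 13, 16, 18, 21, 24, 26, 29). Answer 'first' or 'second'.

second

Converting both to JDN: 1973914 vs 1968198; the smaller is the second.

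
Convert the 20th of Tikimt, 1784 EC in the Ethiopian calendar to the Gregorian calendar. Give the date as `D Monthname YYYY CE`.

Both dates share Julian Day Number 2375511; in the Gregorian calendar that is 29 October 1791 CE.

29 October 1791 CE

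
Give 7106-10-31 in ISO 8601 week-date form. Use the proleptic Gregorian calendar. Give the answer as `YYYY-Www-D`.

The weekday is Wednesday (ISO weekday 3).
That Wednesday belongs to ISO week 44 of ISO year 7106.

7106-W44-3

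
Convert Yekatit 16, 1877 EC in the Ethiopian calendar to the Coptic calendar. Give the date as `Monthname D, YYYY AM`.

Meshir 16, 1601 AM

The source date corresponds to 22 February 1885 in the Gregorian calendar (JDN 2409595).
That day falls on 16 Meshir 1601 AM in the Coptic calendar.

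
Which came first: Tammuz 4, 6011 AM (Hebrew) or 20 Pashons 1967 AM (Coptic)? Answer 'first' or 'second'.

second

Converting both to JDN: 2543396 vs 2543370; the smaller is the second.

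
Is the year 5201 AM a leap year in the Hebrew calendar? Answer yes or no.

Hebrew year 5201 is year 14 of its 19-year Metonic cycle; leap years are at positions 3, 6, 8, 11, 14, 17, 19, so it is a leap year (13 months).

yes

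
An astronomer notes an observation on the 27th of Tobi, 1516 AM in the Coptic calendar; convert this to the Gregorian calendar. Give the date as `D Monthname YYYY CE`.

3 February 1800 CE

Both dates share Julian Day Number 2378530; in the Gregorian calendar that is 3 February 1800 CE.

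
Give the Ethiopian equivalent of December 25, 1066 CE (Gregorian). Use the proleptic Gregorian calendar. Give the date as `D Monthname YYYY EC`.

23 Tahsas 1059 EC

Julian Day Number of the source date = 2110767.
Converting JDN 2110767 to the Ethiopian calendar gives 23 Tahsas 1059 EC.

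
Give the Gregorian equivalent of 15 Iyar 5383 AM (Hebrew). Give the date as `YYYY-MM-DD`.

1623-05-15

Julian Day Number of the source date = 2313983.
Converting JDN 2313983 to the Gregorian calendar gives 15 May 1623 CE.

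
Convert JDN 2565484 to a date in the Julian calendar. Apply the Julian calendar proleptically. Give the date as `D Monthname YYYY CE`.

The Gregorian equivalent of JDN 2565484 is 16 December 2311.
In the Julian calendar that day is 30 November 2311 CE.

30 November 2311 CE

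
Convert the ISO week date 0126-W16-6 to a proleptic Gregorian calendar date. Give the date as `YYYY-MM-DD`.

0126-04-20

ISO week 1 of 126 is the week containing the first Thursday of 126.
Week 16, day 6 (Saturday) lands on 0126-04-20.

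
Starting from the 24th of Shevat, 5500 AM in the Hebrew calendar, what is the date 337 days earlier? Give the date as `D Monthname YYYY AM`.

The starting date is JDN 2356634; 2356634 − 337 = 2356297.
JDN 2356297 corresponds to 12 Adar II 5499 AM.

12 Adar II 5499 AM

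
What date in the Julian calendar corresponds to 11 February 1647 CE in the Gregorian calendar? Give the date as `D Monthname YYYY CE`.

1 February 1647 CE

At this point the Julian calendar is 10 days behind the Gregorian.
11 February 1647 Gregorian − 10 days → 1 February 1647 Julian.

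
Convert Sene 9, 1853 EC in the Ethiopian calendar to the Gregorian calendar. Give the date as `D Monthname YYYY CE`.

15 June 1861 CE

Julian Day Number of the source date = 2400942.
Converting JDN 2400942 to the Gregorian calendar gives 15 June 1861 CE.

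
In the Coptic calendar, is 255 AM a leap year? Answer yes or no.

yes

255 mod 4 = 3; in the Coptic calendar a year is leap when year mod 4 = 3, so it is a leap year.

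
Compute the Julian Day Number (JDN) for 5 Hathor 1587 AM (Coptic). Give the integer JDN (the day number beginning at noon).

In the Gregorian calendar the same day is 13 November 1870.
JDN 2299161 is 15 October 1582 CE (Gregorian); the target day is +105219 days from there, so JDN = 2404380.

2404380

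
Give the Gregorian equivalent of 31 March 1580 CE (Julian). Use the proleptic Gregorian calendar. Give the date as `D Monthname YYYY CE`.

For dates in this range the Gregorian date is 10 days ahead of the Julian.
31 March 1580 Julian + 10 days → 10 April 1580 Gregorian.

10 April 1580 CE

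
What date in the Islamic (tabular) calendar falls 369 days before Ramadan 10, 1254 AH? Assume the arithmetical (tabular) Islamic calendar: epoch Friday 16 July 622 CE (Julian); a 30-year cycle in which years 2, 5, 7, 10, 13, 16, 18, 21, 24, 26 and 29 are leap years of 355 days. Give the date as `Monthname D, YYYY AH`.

Sha'ban 24, 1253 AH

The starting date is JDN 2392706; 2392706 − 369 = 2392337.
JDN 2392337 corresponds to Sha'ban 24, 1253 AH.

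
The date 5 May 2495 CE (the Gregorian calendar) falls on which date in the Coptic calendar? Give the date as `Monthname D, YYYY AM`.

Julian Day Number of the source date = 2632465.
Converting JDN 2632465 to the Coptic calendar gives 24 Parmouti 2211 AM.

Parmouti 24, 2211 AM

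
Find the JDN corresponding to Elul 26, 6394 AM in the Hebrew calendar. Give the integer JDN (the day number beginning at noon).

In the Gregorian calendar the same day is 11 September 2634.
JDN 2299161 is 15 October 1582 CE (Gregorian); the target day is +384201 days from there, so JDN = 2683362.

2683362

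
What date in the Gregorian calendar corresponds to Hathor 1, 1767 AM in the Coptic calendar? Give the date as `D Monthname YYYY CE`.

10 November 2050 CE

Julian Day Number of the source date = 2470121.
Converting JDN 2470121 to the Gregorian calendar gives 10 November 2050 CE.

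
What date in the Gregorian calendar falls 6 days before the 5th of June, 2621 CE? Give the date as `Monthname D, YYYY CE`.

The starting date is JDN 2678516; 2678516 − 6 = 2678510.
JDN 2678510 corresponds to May 30, 2621 CE.

May 30, 2621 CE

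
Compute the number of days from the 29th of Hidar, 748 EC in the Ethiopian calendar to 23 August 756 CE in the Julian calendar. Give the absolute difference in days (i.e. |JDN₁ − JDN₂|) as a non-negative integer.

271

First date → JDN 1997151; second date → JDN 1997422.
The interval is |1997151 − 1997422| = 271 days.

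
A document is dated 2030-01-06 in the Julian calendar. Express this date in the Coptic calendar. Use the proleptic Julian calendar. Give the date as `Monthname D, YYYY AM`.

The source date corresponds to 19 January 2030 in the Gregorian calendar (JDN 2462521).
That day falls on 11 Tobi 1746 AM in the Coptic calendar.

Tobi 11, 1746 AM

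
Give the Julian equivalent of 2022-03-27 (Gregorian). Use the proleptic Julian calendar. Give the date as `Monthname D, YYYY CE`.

March 14, 2022 CE

For dates in this range the Gregorian date is 13 days ahead of the Julian.
27 March 2022 Gregorian − 13 days → 14 March 2022 Julian.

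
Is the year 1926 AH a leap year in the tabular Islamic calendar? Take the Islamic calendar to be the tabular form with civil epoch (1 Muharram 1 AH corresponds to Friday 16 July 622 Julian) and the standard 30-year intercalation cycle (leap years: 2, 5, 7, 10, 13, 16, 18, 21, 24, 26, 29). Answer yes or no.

Year 1926 AH is year 6 of its 30-year cycle; leap positions are 2, 5, 7, 10, 13, 16, 18, 21, 24, 26, 29, so it is a common year (354 days).

no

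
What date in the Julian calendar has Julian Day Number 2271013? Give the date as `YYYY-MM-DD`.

The proleptic Gregorian equivalent of JDN 2271013 is 21 September 1505.
In the Julian calendar that day is 1505-09-11.

1505-09-11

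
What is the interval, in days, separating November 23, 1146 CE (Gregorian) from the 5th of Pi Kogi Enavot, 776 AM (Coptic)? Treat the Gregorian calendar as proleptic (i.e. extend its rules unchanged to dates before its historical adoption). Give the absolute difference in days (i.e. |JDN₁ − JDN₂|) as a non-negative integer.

31491

JDN of the first date = 2139954.
JDN of the second date = 2108463.
|2108463 − 2139954| = 31491.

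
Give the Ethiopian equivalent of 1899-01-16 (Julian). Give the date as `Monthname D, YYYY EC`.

Both dates share Julian Day Number 2414683; in the Ethiopian calendar that is 21 Tir 1891 EC.

Tir 21, 1891 EC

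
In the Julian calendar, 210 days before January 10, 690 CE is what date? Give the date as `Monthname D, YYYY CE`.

June 14, 689 CE

The starting date is JDN 1973090; 1973090 − 210 = 1972880.
JDN 1972880 corresponds to June 14, 689 CE.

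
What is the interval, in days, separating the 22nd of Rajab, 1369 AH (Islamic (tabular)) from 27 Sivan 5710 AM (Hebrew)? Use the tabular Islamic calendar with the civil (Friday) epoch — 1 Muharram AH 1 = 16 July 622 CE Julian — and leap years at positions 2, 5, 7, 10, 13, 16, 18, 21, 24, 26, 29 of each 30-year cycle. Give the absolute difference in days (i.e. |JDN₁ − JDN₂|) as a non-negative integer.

First date → JDN 2433412; second date → JDN 2433445.
The interval is |2433412 − 2433445| = 33 days.

33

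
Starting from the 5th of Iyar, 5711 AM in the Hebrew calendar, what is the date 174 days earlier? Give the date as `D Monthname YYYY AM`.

9 Kislev 5711 AM

Counting 174 days back from JDN 2433778 reaches JDN 2433604, which is 9 Kislev 5711 AM.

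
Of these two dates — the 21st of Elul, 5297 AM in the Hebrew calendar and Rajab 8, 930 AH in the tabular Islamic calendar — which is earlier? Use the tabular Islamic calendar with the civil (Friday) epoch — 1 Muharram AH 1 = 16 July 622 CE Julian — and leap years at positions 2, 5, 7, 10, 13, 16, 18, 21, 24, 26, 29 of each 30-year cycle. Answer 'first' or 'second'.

second

Converting both to JDN: 2282687 vs 2277831; the smaller is the second.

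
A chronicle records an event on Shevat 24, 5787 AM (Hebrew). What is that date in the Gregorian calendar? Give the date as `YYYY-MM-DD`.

Both dates share Julian Day Number 2461438; in the Gregorian calendar that is 1 February 2027 CE.

2027-02-01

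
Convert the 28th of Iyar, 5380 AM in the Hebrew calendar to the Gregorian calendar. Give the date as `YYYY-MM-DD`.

1620-05-31

Both dates share Julian Day Number 2312904; in the Gregorian calendar that is 31 May 1620 CE.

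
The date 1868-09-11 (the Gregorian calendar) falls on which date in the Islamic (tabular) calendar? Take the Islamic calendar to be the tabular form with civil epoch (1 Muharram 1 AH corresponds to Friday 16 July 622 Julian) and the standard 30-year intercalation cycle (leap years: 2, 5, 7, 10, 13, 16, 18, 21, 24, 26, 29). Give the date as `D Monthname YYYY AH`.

Julian Day Number of the source date = 2403587.
Converting JDN 2403587 to the tabular Islamic calendar gives 23 Jumada al-Awwal 1285 AH.

23 Jumada al-Awwal 1285 AH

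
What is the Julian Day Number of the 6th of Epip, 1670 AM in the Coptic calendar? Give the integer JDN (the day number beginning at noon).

2434937

In the Gregorian calendar the same day is 13 July 1954.
JDN 2451545 is 1 January 2000 CE (Gregorian); the target day is −16608 days from there, so JDN = 2434937.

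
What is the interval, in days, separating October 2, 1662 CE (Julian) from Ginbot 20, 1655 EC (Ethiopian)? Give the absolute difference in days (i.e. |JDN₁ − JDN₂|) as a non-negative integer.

JDN of the first date = 2328378.
JDN of the second date = 2328603.
|2328603 − 2328378| = 225.

225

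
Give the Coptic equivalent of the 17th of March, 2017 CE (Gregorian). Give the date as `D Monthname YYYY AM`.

8 Paremhat 1733 AM

Both dates share Julian Day Number 2457830; in the Coptic calendar that is 8 Paremhat 1733 AM.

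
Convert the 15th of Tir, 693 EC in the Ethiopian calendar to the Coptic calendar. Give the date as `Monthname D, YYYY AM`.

Tobi 15, 417 AM

Julian Day Number of the source date = 1977108.
Converting JDN 1977108 to the Coptic calendar gives 15 Tobi 417 AM.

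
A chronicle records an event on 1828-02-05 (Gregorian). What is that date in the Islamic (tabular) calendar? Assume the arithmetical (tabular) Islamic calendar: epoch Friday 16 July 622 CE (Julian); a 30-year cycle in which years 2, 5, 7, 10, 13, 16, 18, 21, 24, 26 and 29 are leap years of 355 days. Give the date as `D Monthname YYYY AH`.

Julian Day Number of the source date = 2388758.
Converting JDN 2388758 to the tabular Islamic calendar gives 19 Rajab 1243 AH.

19 Rajab 1243 AH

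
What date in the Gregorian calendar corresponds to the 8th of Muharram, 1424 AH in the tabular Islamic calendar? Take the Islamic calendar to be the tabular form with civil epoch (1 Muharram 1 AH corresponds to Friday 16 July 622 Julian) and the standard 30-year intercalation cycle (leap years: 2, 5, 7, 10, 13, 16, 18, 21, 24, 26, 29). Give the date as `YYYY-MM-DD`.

2003-03-12

Both dates share Julian Day Number 2452711; in the Gregorian calendar that is 12 March 2003 CE.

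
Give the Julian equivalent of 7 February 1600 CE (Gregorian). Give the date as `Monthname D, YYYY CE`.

The Julian–Gregorian offset here is 10 days (Julian trailing).
7 February 1600 Gregorian − 10 days → 28 January 1600 Julian.

January 28, 1600 CE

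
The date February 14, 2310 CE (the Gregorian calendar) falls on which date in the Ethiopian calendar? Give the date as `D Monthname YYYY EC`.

Both dates share Julian Day Number 2564814; in the Ethiopian calendar that is 4 Yekatit 2302 EC.

4 Yekatit 2302 EC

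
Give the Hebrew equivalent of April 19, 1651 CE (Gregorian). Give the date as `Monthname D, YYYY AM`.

Nisan 28, 5411 AM

Julian Day Number of the source date = 2324184.
Converting JDN 2324184 to the Hebrew calendar gives 28 Nisan 5411 AM.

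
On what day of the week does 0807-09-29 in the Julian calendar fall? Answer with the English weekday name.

Wednesday

This is JDN 2016086 (3 October 807 Gregorian).
JDN 2016086 mod 7 = 2, and JDN 0 was a Monday, so this is a Wednesday.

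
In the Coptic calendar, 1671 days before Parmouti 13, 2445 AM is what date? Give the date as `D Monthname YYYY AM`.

JDN of Parmouti 13, 2445 AM = 2717923.
2717923 − 1671 = 2716252.
JDN 2716252 in the Coptic calendar is 13 Thout 2441 AM.

13 Thout 2441 AM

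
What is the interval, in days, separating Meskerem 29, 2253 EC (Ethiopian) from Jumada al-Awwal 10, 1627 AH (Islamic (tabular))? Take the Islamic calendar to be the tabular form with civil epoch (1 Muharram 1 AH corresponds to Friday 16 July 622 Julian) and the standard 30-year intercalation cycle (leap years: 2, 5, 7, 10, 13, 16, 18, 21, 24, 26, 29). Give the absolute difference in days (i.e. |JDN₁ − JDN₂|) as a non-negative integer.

JDN of the first date = 2546792.
JDN of the second date = 2524767.
|2524767 − 2546792| = 22025.

22025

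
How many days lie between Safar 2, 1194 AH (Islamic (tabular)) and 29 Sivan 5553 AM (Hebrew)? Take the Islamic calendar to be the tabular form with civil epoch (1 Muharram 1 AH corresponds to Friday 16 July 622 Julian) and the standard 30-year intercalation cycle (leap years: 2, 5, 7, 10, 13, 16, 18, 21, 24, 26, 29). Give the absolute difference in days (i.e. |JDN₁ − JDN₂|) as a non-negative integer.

JDN of the first date = 2371230.
JDN of the second date = 2376100.
|2376100 − 2371230| = 4870.

4870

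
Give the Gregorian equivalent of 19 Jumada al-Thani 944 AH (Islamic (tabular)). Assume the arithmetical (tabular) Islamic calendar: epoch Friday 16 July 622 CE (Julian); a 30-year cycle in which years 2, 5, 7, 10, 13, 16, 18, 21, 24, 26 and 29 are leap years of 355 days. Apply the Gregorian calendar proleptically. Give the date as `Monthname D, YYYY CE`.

December 3, 1537 CE

Julian Day Number of the source date = 2282774.
Converting JDN 2282774 to the Gregorian calendar gives 3 December 1537 CE.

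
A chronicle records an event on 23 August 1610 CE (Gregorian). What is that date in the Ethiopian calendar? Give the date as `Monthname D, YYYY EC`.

Both dates share Julian Day Number 2309335; in the Ethiopian calendar that is 20 Nehase 1602 EC.

Nehase 20, 1602 EC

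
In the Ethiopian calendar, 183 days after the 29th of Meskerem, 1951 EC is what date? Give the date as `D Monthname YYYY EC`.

2 Miyazya 1951 EC

Counting 183 days forward from JDN 2436486 reaches JDN 2436669, which is 2 Miyazya 1951 EC.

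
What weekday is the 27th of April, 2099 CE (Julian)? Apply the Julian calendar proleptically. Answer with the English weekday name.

Sunday

In the Gregorian calendar this is 10 May 2099 (JDN 2487834).
Since JDN mod 7 = 6 (0 = Monday), the day is Sunday.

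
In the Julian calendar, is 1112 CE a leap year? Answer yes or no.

1112 mod 4 = 0, so it is a leap year in the Julian calendar.

yes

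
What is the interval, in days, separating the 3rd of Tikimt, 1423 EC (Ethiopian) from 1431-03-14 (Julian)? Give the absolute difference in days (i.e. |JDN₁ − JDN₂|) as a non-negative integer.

First date → JDN 2243638; second date → JDN 2243803.
The interval is |2243638 − 2243803| = 165 days.

165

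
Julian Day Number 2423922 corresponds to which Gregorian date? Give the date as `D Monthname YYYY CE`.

Counting from JDN 2299161 = 15 Oct 1582 gives an offset of 124761 days.

16 May 1924 CE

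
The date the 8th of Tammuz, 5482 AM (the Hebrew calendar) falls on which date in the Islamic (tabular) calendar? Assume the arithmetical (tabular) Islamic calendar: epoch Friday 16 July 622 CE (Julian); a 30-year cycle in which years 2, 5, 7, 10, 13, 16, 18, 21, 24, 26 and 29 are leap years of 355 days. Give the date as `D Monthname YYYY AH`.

The source date corresponds to 23 June 1722 in the Gregorian calendar (JDN 2350181).
That day falls on 9 Ramadan 1134 AH in the tabular Islamic calendar.

9 Ramadan 1134 AH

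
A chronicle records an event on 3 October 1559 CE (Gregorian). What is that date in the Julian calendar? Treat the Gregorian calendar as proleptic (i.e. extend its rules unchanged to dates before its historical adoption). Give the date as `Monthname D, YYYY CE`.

The Julian–Gregorian offset here is 10 days (Julian trailing).
3 October 1559 Gregorian − 10 days → 23 September 1559 Julian.

September 23, 1559 CE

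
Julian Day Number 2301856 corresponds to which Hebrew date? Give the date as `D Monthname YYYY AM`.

26 Adar I 5350 AM

The Gregorian equivalent of JDN 2301856 is 2 March 1590.
In the Hebrew calendar that day is 26 Adar I 5350 AM.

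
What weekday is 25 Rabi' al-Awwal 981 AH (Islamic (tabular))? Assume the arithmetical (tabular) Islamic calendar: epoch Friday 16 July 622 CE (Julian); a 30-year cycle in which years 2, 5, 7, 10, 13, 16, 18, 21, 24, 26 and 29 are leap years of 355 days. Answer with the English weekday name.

In the proleptic Gregorian calendar this is 4 August 1573 (JDN 2295802).
JDN 2295802 mod 7 = 5, and JDN 0 was a Monday, so this is a Saturday.

Saturday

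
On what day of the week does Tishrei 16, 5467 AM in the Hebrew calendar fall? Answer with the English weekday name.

Friday

This is JDN 2344430 (24 September 1706 Gregorian).
Since JDN mod 7 = 4 (0 = Monday), the day is Friday.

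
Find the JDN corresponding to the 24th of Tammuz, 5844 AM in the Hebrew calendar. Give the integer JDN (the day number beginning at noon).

2482434

In the Gregorian calendar the same day is 27 July 2084.
JDN 2299161 is 15 October 1582 CE (Gregorian); the target day is +183273 days from there, so JDN = 2482434.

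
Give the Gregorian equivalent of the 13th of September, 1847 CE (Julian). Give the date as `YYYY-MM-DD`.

1847-09-25

The Julian–Gregorian offset here is 12 days (Julian trailing).
13 September 1847 Julian + 12 days → 25 September 1847 Gregorian.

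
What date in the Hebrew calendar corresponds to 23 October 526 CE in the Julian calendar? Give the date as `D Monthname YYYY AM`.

The source date corresponds to 25 October 526 in the proleptic Gregorian calendar (JDN 1913475).
That day falls on 30 Tishrei 4287 AM in the Hebrew calendar.

30 Tishrei 4287 AM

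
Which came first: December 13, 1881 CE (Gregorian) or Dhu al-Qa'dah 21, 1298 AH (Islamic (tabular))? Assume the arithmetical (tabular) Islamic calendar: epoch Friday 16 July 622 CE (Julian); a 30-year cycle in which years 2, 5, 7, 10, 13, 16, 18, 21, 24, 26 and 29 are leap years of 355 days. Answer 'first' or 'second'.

First date → JDN 2408428; second date → JDN 2408369.
JDN 2408369 < JDN 2408428, so the second date is earlier.

second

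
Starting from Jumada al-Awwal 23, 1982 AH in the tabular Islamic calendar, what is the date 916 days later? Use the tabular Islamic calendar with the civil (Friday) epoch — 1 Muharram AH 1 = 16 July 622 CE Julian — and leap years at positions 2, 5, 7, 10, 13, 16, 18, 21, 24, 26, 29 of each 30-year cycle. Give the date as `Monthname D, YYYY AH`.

Dhu al-Hijjah 23, 1984 AH

JDN of Jumada al-Awwal 23, 1982 AH = 2650580.
2650580 + 916 = 2651496.
JDN 2651496 in the tabular Islamic calendar is Dhu al-Hijjah 23, 1984 AH.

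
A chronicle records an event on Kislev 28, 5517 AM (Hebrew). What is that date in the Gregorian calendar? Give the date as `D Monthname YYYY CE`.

21 December 1756 CE

Julian Day Number of the source date = 2362781.
Converting JDN 2362781 to the Gregorian calendar gives 21 December 1756 CE.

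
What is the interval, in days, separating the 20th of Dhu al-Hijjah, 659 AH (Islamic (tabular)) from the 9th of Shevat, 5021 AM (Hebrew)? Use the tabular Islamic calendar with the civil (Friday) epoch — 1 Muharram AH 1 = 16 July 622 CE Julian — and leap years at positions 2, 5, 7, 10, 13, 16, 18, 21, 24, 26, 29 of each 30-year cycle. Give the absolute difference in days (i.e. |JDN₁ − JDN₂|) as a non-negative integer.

First date → JDN 2181957; second date → JDN 2181649.
The interval is |2181957 − 2181649| = 308 days.

308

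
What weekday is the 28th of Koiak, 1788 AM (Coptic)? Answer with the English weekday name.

Equivalently 7 January 2072 Gregorian, JDN 2477849.
JDN 2477849 mod 7 = 3, and JDN 0 was a Monday, so this is a Thursday.

Thursday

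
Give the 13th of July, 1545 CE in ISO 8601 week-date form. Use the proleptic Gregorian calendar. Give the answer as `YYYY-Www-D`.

The weekday is Friday (ISO weekday 5).
That Friday belongs to ISO week 28 of ISO year 1545.

1545-W28-5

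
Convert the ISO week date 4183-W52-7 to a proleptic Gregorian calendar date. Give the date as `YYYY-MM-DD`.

4183-12-28

ISO week 1 of 4183 is the week containing the first Thursday of 4183.
Week 52, day 7 (Sunday) lands on 4183-12-28.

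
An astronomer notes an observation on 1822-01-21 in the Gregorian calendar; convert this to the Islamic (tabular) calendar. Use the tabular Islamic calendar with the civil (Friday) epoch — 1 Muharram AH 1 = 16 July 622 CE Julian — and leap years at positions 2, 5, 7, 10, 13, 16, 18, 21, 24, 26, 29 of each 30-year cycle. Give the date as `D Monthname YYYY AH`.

27 Rabi' al-Thani 1237 AH

Julian Day Number of the source date = 2386552.
Converting JDN 2386552 to the tabular Islamic calendar gives 27 Rabi' al-Thani 1237 AH.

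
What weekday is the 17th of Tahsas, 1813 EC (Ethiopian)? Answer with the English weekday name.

Equivalently 25 December 1820 Gregorian, JDN 2386160.
Since JDN mod 7 = 0 (0 = Monday), the day is Monday.

Monday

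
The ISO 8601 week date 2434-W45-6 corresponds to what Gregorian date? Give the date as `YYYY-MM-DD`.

2434-11-11

ISO week 1 of 2434 is the week containing the first Thursday of 2434.
Week 45, day 6 (Saturday) lands on 2434-11-11.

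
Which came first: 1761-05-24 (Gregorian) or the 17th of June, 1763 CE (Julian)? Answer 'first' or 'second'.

The two dates have Julian Day Numbers 2364396 and 2365161 respectively.
Since 2364396 < 2365161, the first date comes first.

first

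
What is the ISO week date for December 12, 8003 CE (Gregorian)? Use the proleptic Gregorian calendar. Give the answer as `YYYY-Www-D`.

The weekday is Friday (ISO weekday 5).
That Friday belongs to ISO week 50 of ISO year 8003.

8003-W50-5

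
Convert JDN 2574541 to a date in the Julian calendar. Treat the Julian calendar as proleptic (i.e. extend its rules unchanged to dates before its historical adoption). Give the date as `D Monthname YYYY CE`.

16 September 2336 CE

The Gregorian equivalent of JDN 2574541 is 2 October 2336.
In the Julian calendar that day is 16 September 2336 CE.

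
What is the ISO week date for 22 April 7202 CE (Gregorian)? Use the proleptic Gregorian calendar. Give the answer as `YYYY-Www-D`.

7202-W17-1

The weekday is Monday (ISO weekday 1).
That Monday belongs to ISO week 17 of ISO year 7202.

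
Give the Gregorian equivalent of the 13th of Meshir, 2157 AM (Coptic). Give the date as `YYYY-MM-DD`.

Julian Day Number of the source date = 2612671.
Converting JDN 2612671 to the Gregorian calendar gives 23 February 2441 CE.

2441-02-23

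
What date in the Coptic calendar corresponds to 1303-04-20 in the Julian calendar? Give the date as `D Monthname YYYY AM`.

Both dates share Julian Day Number 2197088; in the Coptic calendar that is 25 Parmouti 1019 AM.

25 Parmouti 1019 AM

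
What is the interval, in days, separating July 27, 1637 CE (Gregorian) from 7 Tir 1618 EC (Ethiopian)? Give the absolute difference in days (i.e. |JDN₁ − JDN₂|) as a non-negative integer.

First date → JDN 2319170; second date → JDN 2314956.
The interval is |2319170 − 2314956| = 4214 days.

4214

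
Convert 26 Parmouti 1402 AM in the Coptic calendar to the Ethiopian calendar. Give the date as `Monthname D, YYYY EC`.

Julian Day Number of the source date = 2336980.
Converting JDN 2336980 to the Ethiopian calendar gives 26 Miyazya 1678 EC.

Miyazya 26, 1678 EC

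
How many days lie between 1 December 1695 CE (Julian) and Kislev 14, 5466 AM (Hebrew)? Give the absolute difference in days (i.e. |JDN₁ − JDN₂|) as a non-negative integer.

First date → JDN 2340491; second date → JDN 2344133.
The interval is |2340491 − 2344133| = 3642 days.

3642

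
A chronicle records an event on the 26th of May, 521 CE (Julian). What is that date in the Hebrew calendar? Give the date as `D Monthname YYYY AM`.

4 Sivan 4281 AM

The source date corresponds to 28 May 521 in the proleptic Gregorian calendar (JDN 1911499).
That day falls on 4 Sivan 4281 AM in the Hebrew calendar.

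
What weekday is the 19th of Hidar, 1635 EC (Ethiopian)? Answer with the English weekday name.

In the Gregorian calendar this is 25 November 1642 (JDN 2321117).
Since JDN mod 7 = 1 (0 = Monday), the day is Tuesday.

Tuesday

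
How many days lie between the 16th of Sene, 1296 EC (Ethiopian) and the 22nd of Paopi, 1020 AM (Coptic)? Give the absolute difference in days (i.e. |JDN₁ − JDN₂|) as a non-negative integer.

234

First date → JDN 2197505; second date → JDN 2197271.
The interval is |2197505 − 2197271| = 234 days.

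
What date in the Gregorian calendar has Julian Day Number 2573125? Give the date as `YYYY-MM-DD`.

2332-11-16

Counting from JDN 2299161 = 15 Oct 1582 gives an offset of 273964 days.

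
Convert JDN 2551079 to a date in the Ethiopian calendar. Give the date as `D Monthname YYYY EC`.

28 Sene 2264 EC

The Gregorian equivalent of JDN 2551079 is 7 July 2272.
In the Ethiopian calendar that day is 28 Sene 2264 EC.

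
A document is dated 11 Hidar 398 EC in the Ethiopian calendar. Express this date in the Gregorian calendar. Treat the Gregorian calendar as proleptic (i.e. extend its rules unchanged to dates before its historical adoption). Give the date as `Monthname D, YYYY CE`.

November 8, 405 CE

Julian Day Number of the source date = 1869295.
Converting JDN 1869295 to the Gregorian calendar gives 8 November 405 CE.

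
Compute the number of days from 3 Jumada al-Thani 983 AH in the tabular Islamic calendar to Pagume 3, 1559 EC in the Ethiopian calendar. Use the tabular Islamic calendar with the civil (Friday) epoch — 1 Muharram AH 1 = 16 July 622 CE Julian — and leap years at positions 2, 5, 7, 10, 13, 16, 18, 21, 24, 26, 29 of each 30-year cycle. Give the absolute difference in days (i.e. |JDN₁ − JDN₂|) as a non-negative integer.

First date → JDN 2296578; second date → JDN 2293642.
The interval is |2296578 − 2293642| = 2936 days.

2936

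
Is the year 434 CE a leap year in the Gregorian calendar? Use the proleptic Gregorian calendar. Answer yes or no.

434 is not divisible by 4, so it is a common year.

no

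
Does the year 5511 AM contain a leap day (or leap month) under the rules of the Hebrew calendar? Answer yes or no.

Hebrew year 5511 is year 1 of its 19-year Metonic cycle; leap years are at positions 3, 6, 8, 11, 14, 17, 19, so it is a common year (12 months).

no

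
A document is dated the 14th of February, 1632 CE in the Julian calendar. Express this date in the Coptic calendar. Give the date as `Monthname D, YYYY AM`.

Both dates share Julian Day Number 2317190; in the Coptic calendar that is 19 Meshir 1348 AM.

Meshir 19, 1348 AM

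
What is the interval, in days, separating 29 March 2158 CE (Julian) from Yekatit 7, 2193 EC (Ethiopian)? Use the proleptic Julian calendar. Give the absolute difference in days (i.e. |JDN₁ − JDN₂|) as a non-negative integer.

First date → JDN 2509355; second date → JDN 2525005.
The interval is |2509355 − 2525005| = 15650 days.

15650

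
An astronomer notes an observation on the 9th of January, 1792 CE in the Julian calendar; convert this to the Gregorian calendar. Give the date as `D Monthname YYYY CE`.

At this point the Julian calendar is 11 days behind the Gregorian.
9 January 1792 Julian + 11 days → 20 January 1792 Gregorian.

20 January 1792 CE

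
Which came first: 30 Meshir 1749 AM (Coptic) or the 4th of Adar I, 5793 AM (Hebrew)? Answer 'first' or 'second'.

Converting both to JDN: 2463666 vs 2463632; the smaller is the second.

second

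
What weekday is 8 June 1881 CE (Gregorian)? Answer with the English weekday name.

JDN 2408240 mod 7 = 2, and JDN 0 was a Monday, so this is a Wednesday.

Wednesday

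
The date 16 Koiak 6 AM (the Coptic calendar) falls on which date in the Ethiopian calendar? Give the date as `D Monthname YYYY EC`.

The source date corresponds to 12 December 289 in the proleptic Gregorian calendar (JDN 1826961).
That day falls on 16 Tahsas 282 EC in the Ethiopian calendar.

16 Tahsas 282 EC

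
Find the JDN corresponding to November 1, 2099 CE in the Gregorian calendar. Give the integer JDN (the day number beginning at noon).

JDN 2299161 is 15 October 1582 CE (Gregorian); the target day is +188848 days from there, so JDN = 2488009.

2488009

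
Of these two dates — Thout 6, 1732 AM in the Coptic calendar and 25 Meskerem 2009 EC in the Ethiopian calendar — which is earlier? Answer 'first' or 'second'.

Converting both to JDN: 2457283 vs 2457667; the smaller is the first.

first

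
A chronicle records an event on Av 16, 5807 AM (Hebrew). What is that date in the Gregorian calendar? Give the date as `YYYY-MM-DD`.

Julian Day Number of the source date = 2468931.
Converting JDN 2468931 to the Gregorian calendar gives 8 August 2047 CE.

2047-08-08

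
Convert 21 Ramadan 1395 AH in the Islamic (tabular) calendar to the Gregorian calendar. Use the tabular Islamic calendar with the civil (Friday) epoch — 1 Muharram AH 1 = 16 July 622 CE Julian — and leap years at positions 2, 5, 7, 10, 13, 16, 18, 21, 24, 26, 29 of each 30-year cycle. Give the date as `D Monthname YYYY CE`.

27 September 1975 CE

Both dates share Julian Day Number 2442683; in the Gregorian calendar that is 27 September 1975 CE.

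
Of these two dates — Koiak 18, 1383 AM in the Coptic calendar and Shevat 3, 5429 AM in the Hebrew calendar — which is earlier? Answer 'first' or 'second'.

First date → JDN 2329912; second date → JDN 2330655.
JDN 2329912 < JDN 2330655, so the first date is earlier.

first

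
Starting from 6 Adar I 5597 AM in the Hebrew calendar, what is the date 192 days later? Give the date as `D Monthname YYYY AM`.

JDN of 6 Adar I 5597 AM = 2392052.
2392052 + 192 = 2392244.
JDN 2392244 in the Hebrew calendar is 21 Av 5597 AM.

21 Av 5597 AM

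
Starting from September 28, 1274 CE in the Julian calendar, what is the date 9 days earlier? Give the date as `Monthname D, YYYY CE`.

September 19, 1274 CE

JDN of September 28, 1274 CE = 2186657.
2186657 − 9 = 2186648.
JDN 2186648 in the Julian calendar is September 19, 1274 CE.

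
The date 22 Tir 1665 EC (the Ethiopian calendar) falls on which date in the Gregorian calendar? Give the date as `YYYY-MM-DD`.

Both dates share Julian Day Number 2332138; in the Gregorian calendar that is 27 January 1673 CE.

1673-01-27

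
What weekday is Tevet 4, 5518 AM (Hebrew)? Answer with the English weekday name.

This is JDN 2363140 (15 December 1757 Gregorian).
Since JDN mod 7 = 3 (0 = Monday), the day is Thursday.

Thursday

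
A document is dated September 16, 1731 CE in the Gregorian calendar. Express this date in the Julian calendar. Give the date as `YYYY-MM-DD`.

1731-09-05

The Julian–Gregorian offset here is 11 days (Julian trailing).
16 September 1731 Gregorian − 11 days → 5 September 1731 Julian.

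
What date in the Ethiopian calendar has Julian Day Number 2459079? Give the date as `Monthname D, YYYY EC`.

Nehase 11, 2012 EC

The Gregorian equivalent of JDN 2459079 is 17 August 2020.
In the Ethiopian calendar that day is Nehase 11, 2012 EC.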